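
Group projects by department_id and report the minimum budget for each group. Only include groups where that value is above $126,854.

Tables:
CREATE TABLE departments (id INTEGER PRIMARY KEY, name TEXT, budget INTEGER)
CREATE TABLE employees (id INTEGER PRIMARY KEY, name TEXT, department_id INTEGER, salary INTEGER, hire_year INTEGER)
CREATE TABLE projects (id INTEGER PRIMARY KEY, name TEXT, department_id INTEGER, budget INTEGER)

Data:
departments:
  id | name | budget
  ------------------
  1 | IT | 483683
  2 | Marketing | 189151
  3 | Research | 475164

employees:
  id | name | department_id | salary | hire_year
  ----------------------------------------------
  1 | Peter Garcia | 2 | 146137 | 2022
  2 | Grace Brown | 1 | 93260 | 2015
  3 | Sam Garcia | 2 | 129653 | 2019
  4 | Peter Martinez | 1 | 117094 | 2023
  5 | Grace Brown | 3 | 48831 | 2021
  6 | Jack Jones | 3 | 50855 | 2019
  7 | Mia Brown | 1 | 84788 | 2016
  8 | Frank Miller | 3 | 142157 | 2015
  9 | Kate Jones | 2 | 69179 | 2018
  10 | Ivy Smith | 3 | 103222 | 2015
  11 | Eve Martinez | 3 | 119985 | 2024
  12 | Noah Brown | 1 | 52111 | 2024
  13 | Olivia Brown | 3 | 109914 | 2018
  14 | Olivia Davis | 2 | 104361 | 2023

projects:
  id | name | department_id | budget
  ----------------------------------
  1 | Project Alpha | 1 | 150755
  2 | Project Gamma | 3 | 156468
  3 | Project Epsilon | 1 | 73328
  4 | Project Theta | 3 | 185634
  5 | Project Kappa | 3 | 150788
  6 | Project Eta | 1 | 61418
SELECT department_id, MIN(budget) AS min_budget FROM projects GROUP BY department_id HAVING MIN(budget) > 126854

Execution result:
department_id | min_budget
3 | 150788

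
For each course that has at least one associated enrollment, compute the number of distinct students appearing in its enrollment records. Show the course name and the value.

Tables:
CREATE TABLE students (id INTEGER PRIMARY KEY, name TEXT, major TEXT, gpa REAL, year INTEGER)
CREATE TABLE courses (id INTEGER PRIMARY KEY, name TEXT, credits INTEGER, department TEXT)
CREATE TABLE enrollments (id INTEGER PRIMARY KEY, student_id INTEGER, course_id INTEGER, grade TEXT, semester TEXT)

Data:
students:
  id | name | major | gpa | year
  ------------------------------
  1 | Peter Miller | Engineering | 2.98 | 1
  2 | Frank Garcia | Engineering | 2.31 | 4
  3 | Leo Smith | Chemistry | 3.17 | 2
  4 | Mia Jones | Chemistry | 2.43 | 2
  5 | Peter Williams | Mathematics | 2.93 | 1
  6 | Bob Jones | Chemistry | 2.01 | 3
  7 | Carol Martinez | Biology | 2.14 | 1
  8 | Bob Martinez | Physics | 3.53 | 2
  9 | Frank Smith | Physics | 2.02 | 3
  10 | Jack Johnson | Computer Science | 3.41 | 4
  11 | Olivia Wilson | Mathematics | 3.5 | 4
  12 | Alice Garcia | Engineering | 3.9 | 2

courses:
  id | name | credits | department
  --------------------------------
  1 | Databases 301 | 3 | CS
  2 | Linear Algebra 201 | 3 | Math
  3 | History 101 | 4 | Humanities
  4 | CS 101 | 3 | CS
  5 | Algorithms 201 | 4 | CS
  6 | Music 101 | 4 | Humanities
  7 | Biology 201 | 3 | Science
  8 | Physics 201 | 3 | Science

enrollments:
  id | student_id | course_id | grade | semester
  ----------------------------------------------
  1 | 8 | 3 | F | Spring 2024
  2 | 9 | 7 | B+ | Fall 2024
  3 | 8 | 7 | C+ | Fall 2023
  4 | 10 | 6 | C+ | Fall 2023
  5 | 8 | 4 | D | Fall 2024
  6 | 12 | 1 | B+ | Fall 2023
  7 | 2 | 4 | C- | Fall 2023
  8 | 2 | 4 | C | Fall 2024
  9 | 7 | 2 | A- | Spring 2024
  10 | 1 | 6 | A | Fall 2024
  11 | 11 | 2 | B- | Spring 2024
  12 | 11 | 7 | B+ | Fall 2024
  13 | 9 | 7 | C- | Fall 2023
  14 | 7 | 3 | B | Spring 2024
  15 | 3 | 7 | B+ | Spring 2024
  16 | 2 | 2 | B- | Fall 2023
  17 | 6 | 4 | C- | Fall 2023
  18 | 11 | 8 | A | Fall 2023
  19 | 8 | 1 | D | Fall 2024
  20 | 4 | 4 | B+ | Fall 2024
SELECT p.name, COUNT(DISTINCT c.student_id) AS distinct_student_count FROM enrollments c JOIN courses p ON c.course_id = p.id GROUP BY p.id, p.name

Execution result:
name | distinct_student_count
Databases 301 | 2
Linear Algebra 201 | 3
History 101 | 2
CS 101 | 4
Music 101 | 2
Biology 201 | 4
Physics 201 | 1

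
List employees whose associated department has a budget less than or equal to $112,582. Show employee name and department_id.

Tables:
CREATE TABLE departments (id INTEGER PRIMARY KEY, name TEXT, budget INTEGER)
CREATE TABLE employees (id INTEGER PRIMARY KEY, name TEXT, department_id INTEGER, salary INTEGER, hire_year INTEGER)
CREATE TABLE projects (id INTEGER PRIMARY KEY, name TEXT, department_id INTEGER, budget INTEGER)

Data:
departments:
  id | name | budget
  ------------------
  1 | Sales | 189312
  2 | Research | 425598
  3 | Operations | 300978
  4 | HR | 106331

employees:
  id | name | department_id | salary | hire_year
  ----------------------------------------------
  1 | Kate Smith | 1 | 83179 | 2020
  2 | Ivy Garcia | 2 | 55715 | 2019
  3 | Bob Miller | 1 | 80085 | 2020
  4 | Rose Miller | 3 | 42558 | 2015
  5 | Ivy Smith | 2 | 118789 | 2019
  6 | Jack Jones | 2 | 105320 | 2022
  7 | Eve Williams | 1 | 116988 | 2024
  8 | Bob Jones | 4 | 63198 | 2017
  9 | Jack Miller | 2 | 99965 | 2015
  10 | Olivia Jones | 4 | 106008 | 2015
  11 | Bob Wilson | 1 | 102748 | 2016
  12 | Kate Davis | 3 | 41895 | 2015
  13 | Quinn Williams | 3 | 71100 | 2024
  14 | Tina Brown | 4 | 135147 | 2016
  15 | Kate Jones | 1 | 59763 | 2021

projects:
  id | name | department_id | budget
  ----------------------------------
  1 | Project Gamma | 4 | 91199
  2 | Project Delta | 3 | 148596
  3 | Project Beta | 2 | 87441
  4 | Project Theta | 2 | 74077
SELECT name, department_id FROM employees WHERE department_id IN (SELECT id FROM departments WHERE budget <= 112582)

Execution result:
name | department_id
Bob Jones | 4
Olivia Jones | 4
Tina Brown | 4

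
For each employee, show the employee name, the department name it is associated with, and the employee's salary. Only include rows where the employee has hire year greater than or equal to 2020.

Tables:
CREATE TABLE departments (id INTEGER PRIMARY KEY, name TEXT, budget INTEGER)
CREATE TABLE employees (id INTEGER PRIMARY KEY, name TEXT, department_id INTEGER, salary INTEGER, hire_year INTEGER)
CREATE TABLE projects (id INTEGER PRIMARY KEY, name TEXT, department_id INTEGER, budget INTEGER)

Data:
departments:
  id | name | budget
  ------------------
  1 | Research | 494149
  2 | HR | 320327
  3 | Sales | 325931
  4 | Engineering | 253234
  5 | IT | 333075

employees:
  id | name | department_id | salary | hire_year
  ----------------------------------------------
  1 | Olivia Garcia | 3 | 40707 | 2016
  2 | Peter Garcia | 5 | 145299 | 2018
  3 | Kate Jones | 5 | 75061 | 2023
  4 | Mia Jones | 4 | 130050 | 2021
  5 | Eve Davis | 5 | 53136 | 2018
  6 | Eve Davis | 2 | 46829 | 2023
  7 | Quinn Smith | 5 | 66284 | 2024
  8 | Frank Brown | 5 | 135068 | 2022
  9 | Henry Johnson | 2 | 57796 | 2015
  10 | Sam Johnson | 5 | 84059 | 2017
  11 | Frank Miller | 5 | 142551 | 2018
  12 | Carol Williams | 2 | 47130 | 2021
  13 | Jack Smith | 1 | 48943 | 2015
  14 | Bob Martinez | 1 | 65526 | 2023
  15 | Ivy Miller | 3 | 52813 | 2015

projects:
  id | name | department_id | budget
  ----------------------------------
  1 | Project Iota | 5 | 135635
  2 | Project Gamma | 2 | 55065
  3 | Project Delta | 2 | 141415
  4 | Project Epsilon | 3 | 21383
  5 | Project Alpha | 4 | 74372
SELECT c.name, p.name AS department, c.salary FROM employees c JOIN departments p ON c.department_id = p.id WHERE c.hire_year >= 2020

Execution result:
name | department | salary
Kate Jones | IT | 75061
Mia Jones | Engineering | 130050
Eve Davis | HR | 46829
Quinn Smith | IT | 66284
Frank Brown | IT | 135068
Carol Williams | HR | 47130
Bob Martinez | Research | 65526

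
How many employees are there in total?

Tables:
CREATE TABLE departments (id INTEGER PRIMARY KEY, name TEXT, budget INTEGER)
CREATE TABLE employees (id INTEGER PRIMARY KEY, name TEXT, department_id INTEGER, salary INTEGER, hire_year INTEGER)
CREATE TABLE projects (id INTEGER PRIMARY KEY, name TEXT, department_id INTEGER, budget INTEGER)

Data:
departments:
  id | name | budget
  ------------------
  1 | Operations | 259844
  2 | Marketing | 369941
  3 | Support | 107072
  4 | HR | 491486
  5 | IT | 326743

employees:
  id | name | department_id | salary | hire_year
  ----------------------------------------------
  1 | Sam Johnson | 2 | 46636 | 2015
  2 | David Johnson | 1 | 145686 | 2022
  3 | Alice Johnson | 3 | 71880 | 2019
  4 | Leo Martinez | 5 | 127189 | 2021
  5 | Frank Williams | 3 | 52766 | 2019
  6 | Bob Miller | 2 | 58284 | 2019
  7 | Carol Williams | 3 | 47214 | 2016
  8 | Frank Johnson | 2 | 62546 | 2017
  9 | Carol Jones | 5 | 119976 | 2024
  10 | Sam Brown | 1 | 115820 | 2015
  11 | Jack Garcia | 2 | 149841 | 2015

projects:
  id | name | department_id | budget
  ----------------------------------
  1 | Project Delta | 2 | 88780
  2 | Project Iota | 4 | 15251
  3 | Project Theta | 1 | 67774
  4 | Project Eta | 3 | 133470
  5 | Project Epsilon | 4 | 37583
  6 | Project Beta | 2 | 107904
SELECT COUNT(*) FROM employees

Execution result:
11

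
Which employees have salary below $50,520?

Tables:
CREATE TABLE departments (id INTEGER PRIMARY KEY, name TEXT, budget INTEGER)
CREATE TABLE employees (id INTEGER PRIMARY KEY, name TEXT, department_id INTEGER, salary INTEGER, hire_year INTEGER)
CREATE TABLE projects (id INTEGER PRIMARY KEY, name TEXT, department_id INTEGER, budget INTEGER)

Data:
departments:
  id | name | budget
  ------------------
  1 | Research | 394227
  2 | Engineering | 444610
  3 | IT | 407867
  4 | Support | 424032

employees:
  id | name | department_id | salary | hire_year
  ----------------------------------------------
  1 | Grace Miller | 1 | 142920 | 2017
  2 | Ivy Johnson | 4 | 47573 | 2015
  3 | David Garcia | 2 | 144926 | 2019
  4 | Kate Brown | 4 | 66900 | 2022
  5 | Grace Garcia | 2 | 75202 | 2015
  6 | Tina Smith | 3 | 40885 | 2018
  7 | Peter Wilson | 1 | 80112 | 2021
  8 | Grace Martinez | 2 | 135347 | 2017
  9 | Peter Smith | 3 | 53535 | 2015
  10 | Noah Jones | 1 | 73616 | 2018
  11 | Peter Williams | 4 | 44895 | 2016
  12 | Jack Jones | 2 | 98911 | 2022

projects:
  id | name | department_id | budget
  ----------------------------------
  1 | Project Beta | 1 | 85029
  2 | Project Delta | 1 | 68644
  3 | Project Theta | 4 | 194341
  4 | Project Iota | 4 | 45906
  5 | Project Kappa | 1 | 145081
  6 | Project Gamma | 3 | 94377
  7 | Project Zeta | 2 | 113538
SELECT name, salary FROM employees WHERE salary < 50520

Execution result:
name | salary
Ivy Johnson | 47573
Tina Smith | 40885
Peter Williams | 44895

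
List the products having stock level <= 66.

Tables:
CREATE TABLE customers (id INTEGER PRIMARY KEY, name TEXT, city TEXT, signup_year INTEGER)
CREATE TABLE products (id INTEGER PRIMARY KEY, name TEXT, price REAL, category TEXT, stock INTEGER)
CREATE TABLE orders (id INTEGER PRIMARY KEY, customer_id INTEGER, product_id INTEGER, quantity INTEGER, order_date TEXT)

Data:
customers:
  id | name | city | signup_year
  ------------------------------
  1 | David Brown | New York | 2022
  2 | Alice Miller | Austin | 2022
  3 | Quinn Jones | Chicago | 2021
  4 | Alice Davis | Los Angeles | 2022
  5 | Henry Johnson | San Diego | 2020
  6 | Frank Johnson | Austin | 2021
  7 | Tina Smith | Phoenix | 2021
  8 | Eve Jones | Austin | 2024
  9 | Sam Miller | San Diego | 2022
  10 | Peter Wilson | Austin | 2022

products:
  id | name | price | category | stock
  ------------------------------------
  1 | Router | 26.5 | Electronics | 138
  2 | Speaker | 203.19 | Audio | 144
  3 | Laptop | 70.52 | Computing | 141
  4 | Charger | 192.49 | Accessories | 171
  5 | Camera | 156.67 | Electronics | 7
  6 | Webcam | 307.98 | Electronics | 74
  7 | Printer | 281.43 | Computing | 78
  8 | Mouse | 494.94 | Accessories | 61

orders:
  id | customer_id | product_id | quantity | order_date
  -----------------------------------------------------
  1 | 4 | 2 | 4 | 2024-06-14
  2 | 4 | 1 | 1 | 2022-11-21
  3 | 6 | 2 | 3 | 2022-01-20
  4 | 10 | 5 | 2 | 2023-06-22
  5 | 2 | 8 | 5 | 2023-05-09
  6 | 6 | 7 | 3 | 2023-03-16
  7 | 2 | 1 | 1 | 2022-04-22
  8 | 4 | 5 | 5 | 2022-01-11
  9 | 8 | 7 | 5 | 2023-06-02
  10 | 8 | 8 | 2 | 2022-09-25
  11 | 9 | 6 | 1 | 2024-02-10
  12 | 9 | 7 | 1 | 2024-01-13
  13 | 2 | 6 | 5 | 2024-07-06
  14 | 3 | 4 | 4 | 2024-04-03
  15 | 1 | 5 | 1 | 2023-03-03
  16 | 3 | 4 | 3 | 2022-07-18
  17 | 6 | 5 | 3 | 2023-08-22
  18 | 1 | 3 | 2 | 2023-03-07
SELECT name, stock FROM products WHERE stock <= 66

Execution result:
name | stock
Camera | 7
Mouse | 61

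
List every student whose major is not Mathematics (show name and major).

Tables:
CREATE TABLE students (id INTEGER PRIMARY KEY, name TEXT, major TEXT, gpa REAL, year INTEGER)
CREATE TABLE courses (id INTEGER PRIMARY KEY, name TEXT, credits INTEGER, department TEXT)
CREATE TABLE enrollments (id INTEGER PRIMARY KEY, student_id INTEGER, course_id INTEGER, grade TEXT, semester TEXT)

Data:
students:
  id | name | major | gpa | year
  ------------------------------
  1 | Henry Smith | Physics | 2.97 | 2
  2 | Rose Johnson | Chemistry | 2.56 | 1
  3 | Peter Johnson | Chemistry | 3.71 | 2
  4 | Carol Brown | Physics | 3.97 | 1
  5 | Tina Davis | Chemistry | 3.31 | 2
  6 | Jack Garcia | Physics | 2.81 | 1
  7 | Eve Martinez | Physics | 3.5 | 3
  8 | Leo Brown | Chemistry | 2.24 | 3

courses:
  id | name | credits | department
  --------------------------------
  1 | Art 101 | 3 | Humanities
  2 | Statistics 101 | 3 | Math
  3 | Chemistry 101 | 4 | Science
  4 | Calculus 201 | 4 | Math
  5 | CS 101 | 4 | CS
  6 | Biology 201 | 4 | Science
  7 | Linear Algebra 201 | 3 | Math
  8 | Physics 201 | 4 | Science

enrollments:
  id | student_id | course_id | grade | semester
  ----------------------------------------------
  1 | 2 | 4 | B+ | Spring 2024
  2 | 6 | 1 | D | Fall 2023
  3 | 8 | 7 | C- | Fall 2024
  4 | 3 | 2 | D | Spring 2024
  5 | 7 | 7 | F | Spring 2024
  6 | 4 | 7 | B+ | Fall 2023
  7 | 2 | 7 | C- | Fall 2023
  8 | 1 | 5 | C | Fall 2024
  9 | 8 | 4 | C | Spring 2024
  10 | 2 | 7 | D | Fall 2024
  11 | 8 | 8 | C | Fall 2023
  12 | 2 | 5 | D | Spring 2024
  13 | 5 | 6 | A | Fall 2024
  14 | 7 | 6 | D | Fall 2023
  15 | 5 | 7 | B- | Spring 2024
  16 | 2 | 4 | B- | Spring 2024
SELECT name, major FROM students WHERE major <> 'Mathematics'

Execution result:
name | major
Henry Smith | Physics
Rose Johnson | Chemistry
Peter Johnson | Chemistry
Carol Brown | Physics
Tina Davis | Chemistry
Jack Garcia | Physics
Eve Martinez | Physics
Leo Brown | Chemistry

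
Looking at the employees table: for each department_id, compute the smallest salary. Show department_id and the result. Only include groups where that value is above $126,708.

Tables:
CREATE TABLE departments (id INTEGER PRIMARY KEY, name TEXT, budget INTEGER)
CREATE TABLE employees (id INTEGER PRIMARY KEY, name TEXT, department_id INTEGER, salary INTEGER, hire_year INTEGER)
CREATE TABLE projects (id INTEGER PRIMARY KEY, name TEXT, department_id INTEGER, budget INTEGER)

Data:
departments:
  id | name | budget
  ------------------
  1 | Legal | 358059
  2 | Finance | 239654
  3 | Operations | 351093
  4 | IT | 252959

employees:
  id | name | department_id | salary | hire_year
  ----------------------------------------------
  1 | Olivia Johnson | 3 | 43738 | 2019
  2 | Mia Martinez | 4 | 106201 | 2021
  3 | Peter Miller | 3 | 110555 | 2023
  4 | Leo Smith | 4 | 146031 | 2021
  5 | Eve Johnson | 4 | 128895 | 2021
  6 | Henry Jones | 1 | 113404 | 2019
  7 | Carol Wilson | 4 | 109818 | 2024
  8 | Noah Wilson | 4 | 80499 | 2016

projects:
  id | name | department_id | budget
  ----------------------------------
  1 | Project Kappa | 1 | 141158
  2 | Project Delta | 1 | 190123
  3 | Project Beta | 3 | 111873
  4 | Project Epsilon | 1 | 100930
SELECT department_id, MIN(salary) AS min_salary FROM employees GROUP BY department_id HAVING MIN(salary) > 126708

Execution result:
(no rows)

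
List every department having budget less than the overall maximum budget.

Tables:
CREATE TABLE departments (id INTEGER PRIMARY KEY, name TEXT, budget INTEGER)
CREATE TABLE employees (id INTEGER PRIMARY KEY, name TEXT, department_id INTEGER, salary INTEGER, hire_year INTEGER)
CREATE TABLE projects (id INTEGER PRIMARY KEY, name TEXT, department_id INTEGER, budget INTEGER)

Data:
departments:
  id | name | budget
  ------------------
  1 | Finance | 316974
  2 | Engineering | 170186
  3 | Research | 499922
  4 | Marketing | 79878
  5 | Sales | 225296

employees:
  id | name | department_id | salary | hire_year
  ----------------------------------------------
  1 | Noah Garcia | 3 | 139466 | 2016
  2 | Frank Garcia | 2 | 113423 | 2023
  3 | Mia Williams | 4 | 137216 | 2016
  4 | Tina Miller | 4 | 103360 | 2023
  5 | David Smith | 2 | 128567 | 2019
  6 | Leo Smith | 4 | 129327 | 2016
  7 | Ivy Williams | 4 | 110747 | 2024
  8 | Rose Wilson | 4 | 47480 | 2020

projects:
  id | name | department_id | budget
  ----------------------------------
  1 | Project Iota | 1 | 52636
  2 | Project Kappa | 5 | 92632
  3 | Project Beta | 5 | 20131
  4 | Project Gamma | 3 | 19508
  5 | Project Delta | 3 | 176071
SELECT name, budget FROM departments WHERE budget < (SELECT MAX(budget) FROM departments)

Execution result:
name | budget
Finance | 316974
Engineering | 170186
Marketing | 79878
Sales | 225296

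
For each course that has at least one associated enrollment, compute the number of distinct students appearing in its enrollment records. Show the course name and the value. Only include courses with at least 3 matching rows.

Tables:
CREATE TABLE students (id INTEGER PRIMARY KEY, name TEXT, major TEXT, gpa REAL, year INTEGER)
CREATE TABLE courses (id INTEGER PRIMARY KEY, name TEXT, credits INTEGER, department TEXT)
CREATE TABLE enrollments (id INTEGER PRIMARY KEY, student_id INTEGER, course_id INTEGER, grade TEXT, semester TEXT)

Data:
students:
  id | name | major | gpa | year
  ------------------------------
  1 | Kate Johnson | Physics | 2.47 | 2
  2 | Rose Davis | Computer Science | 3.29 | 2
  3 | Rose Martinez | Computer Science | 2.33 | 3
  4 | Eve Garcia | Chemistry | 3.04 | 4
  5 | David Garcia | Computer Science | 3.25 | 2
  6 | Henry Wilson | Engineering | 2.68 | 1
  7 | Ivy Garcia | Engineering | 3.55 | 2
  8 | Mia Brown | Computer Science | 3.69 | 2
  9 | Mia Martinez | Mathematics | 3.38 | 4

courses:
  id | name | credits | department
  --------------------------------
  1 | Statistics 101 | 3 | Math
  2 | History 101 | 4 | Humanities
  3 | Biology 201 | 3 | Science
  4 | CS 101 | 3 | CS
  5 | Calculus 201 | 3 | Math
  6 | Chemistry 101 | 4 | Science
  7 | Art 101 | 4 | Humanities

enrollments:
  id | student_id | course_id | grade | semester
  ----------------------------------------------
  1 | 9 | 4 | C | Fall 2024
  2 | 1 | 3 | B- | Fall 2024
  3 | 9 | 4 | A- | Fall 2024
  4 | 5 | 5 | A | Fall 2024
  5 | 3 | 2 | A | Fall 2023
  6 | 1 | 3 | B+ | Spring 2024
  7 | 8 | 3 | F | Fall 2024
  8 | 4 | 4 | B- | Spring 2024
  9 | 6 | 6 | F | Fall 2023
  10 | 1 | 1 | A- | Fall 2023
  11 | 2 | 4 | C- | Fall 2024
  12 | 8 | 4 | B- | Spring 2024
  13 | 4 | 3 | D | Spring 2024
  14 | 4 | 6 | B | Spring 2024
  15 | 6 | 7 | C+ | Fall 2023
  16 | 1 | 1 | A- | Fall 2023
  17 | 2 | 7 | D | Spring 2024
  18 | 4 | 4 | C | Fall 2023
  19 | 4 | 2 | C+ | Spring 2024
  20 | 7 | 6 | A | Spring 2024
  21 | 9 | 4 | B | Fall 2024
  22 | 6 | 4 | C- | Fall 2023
SELECT p.name, COUNT(DISTINCT c.student_id) AS distinct_student_count FROM enrollments c JOIN courses p ON c.course_id = p.id GROUP BY p.id, p.name HAVING COUNT(*) >= 3

Execution result:
name | distinct_student_count
Biology 201 | 3
CS 101 | 5
Chemistry 101 | 3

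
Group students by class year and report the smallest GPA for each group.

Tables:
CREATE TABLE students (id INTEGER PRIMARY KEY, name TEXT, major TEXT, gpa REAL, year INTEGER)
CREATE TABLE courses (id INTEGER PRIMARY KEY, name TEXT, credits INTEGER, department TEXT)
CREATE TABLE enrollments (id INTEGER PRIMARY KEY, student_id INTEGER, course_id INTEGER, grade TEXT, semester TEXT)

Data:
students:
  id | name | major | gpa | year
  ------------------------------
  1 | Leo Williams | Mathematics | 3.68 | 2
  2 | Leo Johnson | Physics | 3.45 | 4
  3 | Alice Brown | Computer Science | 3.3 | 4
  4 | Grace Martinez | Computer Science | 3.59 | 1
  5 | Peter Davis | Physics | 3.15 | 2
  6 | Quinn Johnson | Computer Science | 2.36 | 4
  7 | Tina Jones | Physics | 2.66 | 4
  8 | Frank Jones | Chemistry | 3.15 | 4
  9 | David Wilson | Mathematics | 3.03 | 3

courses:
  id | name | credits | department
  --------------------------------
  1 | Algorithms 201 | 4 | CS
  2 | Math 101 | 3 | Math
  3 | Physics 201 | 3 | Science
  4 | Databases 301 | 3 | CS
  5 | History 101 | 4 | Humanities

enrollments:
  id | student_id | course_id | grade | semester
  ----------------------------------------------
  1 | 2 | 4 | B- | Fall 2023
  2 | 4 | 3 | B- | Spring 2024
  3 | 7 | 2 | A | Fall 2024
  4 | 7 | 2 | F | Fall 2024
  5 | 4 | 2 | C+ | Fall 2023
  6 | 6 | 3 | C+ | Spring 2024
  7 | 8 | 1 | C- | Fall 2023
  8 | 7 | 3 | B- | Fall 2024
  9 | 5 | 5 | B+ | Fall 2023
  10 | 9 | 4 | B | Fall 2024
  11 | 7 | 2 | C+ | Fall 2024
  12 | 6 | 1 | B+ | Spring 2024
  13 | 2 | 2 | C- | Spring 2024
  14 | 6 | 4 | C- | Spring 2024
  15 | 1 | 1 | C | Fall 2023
SELECT year, MIN(gpa) AS min_gpa FROM students GROUP BY year

Execution result:
year | min_gpa
1 | 3.59
2 | 3.15
3 | 3.03
4 | 2.36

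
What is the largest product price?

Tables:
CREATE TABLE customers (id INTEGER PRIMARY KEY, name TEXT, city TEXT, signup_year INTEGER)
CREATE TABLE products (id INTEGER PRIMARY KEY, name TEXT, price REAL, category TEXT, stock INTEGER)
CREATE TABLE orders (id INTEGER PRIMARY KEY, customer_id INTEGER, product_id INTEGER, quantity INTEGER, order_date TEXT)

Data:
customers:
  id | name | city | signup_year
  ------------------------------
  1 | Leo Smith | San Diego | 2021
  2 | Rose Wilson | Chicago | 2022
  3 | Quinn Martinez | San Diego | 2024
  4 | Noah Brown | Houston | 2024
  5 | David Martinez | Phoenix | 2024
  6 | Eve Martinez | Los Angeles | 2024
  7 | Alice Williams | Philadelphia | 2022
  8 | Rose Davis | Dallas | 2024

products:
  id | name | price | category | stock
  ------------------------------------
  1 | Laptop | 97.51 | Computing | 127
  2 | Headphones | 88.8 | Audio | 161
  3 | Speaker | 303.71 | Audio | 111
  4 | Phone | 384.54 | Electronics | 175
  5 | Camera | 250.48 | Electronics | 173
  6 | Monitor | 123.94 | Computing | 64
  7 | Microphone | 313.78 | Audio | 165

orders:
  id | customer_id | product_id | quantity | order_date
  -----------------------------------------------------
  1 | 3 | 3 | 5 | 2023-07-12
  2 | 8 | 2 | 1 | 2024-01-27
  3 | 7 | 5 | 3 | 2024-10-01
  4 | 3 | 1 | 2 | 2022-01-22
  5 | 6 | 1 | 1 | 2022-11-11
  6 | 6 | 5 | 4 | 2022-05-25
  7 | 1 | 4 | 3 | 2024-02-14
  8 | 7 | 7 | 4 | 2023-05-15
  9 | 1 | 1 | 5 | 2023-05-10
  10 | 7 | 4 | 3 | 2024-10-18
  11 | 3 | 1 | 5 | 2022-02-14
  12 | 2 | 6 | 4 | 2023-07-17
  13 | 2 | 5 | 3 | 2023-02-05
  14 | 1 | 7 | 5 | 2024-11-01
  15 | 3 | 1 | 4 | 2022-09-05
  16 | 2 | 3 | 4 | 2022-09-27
SELECT MAX(price) FROM products

Execution result:
384.54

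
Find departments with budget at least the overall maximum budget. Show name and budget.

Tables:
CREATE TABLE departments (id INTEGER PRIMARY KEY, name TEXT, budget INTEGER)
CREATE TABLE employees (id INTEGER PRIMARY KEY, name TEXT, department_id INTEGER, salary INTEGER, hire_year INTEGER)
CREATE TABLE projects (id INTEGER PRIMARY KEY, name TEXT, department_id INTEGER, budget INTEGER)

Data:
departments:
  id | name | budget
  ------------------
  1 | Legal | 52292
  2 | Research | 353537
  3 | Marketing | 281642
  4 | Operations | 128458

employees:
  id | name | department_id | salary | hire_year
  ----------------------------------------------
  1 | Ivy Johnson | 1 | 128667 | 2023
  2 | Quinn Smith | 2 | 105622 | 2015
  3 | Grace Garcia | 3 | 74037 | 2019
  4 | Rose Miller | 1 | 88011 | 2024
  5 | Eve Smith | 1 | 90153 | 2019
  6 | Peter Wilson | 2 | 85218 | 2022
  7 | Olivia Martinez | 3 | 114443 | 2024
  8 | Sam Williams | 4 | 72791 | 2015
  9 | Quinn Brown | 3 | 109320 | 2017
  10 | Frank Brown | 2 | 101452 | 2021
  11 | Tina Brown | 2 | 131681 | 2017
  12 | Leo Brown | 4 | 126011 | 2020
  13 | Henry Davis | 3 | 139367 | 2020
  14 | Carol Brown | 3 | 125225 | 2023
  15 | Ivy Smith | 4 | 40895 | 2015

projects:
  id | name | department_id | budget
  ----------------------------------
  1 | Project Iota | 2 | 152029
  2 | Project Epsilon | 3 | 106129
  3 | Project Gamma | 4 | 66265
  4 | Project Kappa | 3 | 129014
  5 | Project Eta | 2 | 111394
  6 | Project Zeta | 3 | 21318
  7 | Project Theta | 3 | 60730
SELECT name, budget FROM departments WHERE budget >= (SELECT MAX(budget) FROM departments)

Execution result:
name | budget
Research | 353537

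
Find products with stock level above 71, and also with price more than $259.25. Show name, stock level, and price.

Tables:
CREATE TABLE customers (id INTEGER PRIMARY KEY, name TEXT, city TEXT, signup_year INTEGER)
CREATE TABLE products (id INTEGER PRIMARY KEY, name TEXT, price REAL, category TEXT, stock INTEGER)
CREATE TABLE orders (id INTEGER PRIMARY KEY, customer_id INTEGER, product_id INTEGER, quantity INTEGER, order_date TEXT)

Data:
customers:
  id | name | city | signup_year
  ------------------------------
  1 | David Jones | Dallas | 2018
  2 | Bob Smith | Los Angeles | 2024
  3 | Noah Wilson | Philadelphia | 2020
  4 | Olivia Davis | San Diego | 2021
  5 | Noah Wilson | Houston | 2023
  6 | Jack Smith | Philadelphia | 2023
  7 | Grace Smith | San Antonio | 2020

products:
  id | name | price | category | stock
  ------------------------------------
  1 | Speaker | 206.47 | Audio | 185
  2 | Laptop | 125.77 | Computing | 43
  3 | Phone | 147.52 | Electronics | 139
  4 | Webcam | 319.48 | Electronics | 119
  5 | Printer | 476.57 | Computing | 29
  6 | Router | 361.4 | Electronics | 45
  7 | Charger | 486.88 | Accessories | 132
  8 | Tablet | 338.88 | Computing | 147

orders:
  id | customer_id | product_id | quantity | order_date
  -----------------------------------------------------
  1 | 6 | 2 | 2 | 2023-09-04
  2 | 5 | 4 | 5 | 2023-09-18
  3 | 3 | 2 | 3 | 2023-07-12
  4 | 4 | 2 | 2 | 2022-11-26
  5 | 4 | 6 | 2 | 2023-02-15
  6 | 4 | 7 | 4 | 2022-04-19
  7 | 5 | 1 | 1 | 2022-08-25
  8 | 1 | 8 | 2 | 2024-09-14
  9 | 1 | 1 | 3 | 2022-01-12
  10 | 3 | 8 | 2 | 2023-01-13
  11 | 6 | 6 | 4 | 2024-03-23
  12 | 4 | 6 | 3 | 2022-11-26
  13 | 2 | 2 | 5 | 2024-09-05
SELECT name, stock, price FROM products WHERE stock > 71 AND price > 259.25

Execution result:
name | stock | price
Webcam | 119 | 319.48
Charger | 132 | 486.88
Tablet | 147 | 338.88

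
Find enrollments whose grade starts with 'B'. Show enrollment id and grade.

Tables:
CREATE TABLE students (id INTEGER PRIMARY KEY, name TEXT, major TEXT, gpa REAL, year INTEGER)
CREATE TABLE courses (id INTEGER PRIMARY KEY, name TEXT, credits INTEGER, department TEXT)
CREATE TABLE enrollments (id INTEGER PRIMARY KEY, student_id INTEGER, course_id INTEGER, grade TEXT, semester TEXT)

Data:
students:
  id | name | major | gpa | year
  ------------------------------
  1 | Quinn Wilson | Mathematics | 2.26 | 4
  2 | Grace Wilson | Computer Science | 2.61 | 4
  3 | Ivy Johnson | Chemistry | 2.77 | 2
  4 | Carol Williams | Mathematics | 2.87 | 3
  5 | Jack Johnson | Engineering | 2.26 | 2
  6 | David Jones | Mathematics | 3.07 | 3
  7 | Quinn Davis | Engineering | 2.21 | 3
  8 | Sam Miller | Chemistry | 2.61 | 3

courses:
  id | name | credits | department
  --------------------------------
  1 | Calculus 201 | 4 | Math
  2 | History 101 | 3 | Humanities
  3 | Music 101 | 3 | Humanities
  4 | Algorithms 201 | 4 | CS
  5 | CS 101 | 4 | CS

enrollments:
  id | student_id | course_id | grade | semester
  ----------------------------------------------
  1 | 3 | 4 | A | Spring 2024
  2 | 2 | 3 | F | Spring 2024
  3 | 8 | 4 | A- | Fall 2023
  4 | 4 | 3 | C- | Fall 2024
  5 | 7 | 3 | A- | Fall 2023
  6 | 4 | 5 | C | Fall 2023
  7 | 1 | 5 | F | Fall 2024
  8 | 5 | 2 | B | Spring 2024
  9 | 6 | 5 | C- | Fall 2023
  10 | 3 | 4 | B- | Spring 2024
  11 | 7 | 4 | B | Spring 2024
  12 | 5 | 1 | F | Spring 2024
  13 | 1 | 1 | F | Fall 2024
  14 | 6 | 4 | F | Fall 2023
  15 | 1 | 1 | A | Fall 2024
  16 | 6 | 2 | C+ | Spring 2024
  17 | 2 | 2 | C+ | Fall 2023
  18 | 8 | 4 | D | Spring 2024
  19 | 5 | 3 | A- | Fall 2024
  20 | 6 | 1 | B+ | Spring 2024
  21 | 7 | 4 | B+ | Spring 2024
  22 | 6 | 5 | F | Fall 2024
SELECT id, grade FROM enrollments WHERE grade LIKE 'B%'

Execution result:
id | grade
8 | B
10 | B-
11 | B
20 | B+
21 | B+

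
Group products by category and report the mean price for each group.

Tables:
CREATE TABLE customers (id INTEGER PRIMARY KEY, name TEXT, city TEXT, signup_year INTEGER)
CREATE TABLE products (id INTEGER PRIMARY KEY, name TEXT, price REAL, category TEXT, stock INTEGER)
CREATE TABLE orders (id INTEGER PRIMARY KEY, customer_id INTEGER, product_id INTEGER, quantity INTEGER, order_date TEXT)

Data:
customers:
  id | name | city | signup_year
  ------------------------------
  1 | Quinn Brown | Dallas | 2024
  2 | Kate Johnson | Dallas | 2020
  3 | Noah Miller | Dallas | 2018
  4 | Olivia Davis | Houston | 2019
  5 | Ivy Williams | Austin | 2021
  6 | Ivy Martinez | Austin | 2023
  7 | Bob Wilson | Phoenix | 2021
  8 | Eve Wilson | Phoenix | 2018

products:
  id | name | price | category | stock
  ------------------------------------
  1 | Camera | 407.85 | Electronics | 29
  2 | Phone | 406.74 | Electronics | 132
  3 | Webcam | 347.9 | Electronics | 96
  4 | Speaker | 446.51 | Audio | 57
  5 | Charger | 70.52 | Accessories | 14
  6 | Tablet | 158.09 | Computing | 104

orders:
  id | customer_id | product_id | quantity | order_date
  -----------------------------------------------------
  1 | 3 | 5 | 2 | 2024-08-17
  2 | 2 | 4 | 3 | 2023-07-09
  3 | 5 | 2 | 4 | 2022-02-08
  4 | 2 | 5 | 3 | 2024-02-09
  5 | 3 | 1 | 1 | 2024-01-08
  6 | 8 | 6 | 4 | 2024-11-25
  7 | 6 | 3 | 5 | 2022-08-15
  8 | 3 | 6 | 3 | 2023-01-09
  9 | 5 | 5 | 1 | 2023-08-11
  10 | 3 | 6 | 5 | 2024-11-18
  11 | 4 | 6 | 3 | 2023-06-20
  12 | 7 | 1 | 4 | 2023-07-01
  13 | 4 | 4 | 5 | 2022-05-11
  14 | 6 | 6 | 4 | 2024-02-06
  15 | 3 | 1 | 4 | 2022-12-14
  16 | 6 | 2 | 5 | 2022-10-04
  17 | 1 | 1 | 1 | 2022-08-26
SELECT category, AVG(price) AS avg_price FROM products GROUP BY category

Execution result:
category | avg_price
Accessories | 70.52
Audio | 446.51
Computing | 158.09
Electronics | 387.50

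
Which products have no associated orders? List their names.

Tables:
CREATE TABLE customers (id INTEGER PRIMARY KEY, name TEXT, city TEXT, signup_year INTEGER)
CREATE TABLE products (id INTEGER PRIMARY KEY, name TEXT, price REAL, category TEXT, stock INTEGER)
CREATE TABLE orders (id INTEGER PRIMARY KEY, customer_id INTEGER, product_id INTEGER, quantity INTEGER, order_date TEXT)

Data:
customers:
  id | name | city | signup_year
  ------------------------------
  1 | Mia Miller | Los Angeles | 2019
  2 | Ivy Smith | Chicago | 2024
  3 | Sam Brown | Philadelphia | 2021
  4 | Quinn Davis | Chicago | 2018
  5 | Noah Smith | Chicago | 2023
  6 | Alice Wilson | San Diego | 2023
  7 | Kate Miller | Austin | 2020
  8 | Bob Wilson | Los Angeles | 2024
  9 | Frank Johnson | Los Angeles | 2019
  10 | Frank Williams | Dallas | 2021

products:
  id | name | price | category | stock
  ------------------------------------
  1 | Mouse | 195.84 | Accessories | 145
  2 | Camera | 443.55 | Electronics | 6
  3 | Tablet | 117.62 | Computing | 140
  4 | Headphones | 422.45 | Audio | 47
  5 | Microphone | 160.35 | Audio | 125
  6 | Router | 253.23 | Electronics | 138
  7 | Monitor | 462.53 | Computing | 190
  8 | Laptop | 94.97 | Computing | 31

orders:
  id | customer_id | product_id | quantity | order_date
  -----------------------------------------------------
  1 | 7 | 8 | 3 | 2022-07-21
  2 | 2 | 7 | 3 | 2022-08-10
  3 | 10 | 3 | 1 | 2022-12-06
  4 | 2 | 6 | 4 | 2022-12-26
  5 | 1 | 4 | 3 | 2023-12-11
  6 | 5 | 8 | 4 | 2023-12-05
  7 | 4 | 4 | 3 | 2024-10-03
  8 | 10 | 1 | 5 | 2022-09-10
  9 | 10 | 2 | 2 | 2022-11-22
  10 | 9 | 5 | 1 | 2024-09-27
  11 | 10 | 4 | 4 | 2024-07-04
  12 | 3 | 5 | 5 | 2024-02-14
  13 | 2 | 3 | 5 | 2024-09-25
SELECT p.name FROM products p LEFT JOIN orders c ON c.product_id = p.id WHERE c.id IS NULL

Execution result:
(no rows)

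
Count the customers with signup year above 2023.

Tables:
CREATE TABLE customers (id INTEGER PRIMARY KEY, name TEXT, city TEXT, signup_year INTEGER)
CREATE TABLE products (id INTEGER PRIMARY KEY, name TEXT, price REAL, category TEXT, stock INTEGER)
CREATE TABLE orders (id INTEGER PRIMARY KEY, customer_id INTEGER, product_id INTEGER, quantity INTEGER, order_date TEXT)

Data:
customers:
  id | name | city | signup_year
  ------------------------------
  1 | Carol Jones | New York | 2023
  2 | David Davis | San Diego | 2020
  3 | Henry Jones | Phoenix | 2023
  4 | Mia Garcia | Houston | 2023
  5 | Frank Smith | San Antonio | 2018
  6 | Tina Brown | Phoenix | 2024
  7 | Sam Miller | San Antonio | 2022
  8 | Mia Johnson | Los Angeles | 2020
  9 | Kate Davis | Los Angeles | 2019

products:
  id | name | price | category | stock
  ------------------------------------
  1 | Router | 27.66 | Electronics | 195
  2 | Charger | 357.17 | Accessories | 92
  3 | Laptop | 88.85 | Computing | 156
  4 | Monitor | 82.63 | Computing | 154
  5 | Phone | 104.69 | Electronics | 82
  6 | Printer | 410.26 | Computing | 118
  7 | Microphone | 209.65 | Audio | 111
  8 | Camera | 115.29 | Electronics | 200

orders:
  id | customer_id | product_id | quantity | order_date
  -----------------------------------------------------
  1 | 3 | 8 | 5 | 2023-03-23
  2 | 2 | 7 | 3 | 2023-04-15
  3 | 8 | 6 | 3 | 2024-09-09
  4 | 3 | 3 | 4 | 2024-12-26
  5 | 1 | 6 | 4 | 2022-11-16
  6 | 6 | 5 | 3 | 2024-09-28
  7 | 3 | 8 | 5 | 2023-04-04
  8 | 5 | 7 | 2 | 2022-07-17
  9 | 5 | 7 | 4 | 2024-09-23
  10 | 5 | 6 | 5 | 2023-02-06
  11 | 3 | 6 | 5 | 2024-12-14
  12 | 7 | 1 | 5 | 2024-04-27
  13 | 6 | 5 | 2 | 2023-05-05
SELECT COUNT(*) FROM customers WHERE signup_year > 2023

Execution result:
1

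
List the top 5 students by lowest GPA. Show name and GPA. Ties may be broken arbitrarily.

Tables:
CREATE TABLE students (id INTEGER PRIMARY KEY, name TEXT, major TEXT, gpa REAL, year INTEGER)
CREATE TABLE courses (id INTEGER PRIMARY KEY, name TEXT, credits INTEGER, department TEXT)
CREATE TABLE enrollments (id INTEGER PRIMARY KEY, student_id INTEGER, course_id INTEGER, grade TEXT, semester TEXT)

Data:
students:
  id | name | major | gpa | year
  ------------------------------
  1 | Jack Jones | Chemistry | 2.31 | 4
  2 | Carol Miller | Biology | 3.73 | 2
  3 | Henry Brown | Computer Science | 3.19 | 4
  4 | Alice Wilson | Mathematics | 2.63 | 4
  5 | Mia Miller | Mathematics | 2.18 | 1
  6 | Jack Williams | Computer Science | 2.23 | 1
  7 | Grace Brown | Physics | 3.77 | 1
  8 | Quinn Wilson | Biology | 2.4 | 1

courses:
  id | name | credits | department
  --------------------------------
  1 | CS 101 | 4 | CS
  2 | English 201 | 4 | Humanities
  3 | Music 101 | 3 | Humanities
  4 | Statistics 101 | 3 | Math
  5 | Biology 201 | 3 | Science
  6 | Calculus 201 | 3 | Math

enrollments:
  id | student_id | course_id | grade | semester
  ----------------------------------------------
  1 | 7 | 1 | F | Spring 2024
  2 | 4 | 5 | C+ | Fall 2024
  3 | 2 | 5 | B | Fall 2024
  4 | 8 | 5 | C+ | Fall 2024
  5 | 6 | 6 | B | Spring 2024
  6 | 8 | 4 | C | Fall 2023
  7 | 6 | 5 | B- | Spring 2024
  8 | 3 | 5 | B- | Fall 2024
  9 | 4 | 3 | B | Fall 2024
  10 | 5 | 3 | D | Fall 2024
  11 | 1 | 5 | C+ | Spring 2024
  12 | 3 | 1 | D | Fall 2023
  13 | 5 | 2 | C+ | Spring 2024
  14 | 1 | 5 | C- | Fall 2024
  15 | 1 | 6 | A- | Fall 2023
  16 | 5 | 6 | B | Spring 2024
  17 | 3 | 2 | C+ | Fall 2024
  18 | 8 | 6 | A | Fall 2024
SELECT name, gpa FROM students ORDER BY gpa ASC LIMIT 5

Execution result:
name | gpa
Mia Miller | 2.18
Jack Williams | 2.23
Jack Jones | 2.31
Quinn Wilson | 2.40
Alice Wilson | 2.63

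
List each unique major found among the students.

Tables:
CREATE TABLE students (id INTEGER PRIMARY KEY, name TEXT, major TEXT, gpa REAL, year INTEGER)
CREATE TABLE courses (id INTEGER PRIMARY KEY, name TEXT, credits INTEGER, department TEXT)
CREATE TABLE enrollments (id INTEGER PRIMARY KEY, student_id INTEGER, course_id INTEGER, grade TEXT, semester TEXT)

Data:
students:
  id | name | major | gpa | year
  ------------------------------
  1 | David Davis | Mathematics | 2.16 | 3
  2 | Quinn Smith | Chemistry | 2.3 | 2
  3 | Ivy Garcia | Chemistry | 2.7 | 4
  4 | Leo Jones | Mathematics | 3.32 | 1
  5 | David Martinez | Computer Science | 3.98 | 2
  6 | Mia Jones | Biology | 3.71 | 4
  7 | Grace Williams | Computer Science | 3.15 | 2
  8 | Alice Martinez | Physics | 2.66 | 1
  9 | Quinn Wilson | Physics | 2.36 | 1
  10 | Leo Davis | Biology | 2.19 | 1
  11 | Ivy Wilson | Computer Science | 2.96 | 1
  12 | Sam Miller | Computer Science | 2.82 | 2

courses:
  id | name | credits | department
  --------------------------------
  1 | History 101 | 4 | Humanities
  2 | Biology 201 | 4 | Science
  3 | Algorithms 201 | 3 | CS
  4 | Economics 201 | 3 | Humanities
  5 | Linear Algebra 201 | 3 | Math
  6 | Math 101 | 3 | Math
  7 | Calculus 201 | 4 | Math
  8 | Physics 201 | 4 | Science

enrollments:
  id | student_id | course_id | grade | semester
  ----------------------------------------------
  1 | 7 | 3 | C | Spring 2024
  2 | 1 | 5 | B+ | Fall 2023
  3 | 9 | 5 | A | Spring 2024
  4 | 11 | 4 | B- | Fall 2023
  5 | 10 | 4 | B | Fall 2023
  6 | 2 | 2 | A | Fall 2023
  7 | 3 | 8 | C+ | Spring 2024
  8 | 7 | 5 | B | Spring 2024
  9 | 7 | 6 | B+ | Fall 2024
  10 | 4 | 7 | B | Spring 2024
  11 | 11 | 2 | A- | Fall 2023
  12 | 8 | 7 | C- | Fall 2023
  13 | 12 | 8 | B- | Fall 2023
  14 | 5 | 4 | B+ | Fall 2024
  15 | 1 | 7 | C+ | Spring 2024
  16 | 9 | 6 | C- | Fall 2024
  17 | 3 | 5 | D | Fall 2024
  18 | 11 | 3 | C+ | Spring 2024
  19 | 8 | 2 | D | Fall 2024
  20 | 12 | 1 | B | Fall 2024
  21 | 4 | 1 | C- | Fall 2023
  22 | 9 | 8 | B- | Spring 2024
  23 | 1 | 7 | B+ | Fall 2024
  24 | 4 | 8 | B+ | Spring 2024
SELECT DISTINCT major FROM students

Execution result:
major
Mathematics
Chemistry
Computer Science
Biology
Physics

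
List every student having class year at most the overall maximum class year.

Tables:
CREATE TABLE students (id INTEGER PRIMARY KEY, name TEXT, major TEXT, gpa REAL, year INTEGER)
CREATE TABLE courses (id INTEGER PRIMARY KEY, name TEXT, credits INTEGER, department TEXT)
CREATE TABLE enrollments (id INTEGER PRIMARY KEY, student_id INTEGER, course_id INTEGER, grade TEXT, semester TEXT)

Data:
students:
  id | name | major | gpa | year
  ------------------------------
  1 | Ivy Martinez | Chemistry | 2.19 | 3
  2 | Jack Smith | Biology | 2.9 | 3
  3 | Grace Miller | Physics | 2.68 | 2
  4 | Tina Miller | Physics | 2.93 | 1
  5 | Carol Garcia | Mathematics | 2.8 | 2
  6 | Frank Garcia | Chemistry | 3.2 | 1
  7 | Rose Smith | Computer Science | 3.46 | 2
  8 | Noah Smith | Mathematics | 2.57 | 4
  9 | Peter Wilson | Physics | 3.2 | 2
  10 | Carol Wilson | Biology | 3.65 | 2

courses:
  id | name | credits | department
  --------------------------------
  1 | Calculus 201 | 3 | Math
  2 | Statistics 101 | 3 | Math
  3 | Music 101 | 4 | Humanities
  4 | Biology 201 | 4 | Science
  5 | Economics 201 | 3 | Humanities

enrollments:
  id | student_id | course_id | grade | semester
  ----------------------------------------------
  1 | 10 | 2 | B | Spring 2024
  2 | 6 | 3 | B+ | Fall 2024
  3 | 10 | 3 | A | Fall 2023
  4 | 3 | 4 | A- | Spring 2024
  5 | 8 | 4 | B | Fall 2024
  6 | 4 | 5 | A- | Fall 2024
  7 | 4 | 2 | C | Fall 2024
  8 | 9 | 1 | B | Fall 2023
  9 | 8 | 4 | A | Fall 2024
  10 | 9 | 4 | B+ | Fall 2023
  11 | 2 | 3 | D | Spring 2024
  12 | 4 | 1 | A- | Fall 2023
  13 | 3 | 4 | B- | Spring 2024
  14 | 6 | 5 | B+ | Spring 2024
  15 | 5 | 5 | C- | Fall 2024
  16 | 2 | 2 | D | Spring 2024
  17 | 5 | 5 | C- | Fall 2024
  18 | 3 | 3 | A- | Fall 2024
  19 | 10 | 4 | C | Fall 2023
SELECT name, year FROM students WHERE year <= (SELECT MAX(year) FROM students)

Execution result:
name | year
Ivy Martinez | 3
Jack Smith | 3
Grace Miller | 2
Tina Miller | 1
Carol Garcia | 2
Frank Garcia | 1
Rose Smith | 2
Noah Smith | 4
Peter Wilson | 2
Carol Wilson | 2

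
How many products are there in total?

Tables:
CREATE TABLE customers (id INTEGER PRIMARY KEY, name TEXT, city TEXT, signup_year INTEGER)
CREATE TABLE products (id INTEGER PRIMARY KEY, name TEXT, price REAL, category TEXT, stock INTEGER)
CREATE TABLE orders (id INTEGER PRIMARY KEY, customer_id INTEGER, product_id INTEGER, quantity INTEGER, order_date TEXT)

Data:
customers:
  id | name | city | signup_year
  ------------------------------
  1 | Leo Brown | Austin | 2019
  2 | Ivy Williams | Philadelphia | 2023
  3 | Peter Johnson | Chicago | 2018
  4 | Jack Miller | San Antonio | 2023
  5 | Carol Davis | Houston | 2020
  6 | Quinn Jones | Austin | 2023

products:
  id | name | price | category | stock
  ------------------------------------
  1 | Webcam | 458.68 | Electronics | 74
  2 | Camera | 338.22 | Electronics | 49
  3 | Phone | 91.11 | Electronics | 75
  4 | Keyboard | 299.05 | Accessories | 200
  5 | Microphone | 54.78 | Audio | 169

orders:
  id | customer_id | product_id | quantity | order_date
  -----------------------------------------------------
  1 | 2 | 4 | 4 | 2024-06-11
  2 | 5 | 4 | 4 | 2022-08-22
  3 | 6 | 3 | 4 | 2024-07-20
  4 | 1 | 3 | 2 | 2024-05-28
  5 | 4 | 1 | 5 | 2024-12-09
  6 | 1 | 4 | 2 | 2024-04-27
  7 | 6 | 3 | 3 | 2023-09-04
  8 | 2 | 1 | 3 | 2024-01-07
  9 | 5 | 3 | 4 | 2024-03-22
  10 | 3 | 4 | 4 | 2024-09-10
SELECT COUNT(*) FROM products

Execution result:
5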